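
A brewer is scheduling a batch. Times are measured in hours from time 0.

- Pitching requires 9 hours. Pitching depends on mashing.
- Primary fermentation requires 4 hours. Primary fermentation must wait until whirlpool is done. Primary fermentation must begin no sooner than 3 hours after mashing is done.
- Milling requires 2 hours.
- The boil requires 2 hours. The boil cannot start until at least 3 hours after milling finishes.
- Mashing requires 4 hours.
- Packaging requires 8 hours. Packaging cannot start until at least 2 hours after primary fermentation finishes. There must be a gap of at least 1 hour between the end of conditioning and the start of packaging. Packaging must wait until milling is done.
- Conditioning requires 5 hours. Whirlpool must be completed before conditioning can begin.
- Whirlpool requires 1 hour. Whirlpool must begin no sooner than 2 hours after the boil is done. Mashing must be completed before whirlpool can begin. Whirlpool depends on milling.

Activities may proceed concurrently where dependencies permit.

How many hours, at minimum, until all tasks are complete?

Mashing can start immediately at hour 0; it finishes at hour 4.
After mashing (finishes hour 4), pitching can start at hour 4 and finishes at hour 13.
Nothing blocks milling, so it runs from hour 0 to hour 2.
After milling (finishes hour 2, plus 3-hour gap → hour 5), the boil can start at hour 5 and finishes at hour 7.
Whirlpool needs all of the boil (finishes hour 7, plus 2-hour gap → hour 9); mashing (finishes hour 4); milling (finishes hour 2). That puts its earliest start at hour 9; it finishes at 9 + 1 = hour 10.
Conditioning cannot begin until whirlpool (finishes hour 10). It runs from hour 10 to 10 + 5 = hour 15.
Primary fermentation has to wait for whirlpool (finishes hour 10); mashing (finishes hour 4, plus 3-hour gap → hour 7). The latest of these is hour 10, so primary fermentation runs hour 10 to 10 + 4 = hour 14.
For packaging: primary fermentation (finishes hour 14, plus 2-hour gap → hour 16); conditioning (finishes hour 15, plus 1-hour gap → hour 16); milling (finishes hour 2). Taking the maximum gives a start of hour 16, and it finishes at 16 + 8 = hour 24.
All tasks are finished once the last one completes. Finish times: Milling at 2, Mashing at 4, The boil at 7, Whirlpool at 10, Pitching at 13, Primary fermentation at 14, Conditioning at 15, Packaging at 24. The latest is hour 24.

24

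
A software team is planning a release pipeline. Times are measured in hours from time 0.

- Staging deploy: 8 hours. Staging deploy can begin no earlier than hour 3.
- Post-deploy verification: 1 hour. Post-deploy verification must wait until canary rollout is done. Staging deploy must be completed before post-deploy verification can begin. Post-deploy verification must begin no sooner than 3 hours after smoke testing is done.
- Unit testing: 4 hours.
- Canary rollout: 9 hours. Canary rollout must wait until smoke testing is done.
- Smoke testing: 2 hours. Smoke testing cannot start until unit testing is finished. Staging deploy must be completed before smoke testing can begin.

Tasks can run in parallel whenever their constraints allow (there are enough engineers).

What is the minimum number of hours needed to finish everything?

23

Staging deploy waits on its own release at hour 3, so it starts at hour 3 and finishes at 3 + 8 = hour 11.
Nothing blocks unit testing, so it runs from hour 0 to hour 4.
Smoke testing needs all of unit testing (finishes hour 4); staging deploy (finishes hour 11). That puts its earliest start at hour 11; it finishes at 11 + 2 = hour 13.
Canary rollout waits on smoke testing (finishes hour 13), so it starts at hour 13 and finishes at 13 + 9 = hour 22.
Post-deploy verification has to wait for canary rollout (finishes hour 22); staging deploy (finishes hour 11); smoke testing (finishes hour 13, plus 3-hour gap → hour 16). The latest of these is hour 22, so post-deploy verification runs hour 22 to 22 + 1 = hour 23.
All tasks are finished once the last one completes. Finish times: Unit testing at 4, Staging deploy at 11, Smoke testing at 13, Canary rollout at 22, Post-deploy verification at 23. The latest is hour 23.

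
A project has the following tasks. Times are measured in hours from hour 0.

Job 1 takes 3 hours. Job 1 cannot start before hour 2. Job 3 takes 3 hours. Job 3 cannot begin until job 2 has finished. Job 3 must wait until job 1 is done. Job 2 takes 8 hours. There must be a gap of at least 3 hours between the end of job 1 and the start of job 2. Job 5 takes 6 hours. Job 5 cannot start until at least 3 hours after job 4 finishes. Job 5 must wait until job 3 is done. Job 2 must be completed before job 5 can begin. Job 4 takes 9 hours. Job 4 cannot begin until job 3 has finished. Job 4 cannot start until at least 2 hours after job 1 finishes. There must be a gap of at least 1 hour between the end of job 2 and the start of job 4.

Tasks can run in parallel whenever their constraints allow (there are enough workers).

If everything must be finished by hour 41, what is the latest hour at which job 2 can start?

Nothing follows job 5; the deadline of hour 41 is its only limit. It must start by 41 − 6 = hour 35.
Job 4 must finish before job 5 (must start by hour 35, minus 3-hour gap → hour 32). With a 9-hour duration, job 4 must start by 32 − 9 = hour 23.
Job 3 feeds job 4 (must start by hour 23); job 5 (must start by hour 35). Taking the minimum, job 3 must finish by hour 23 and start by 23 − 3 = hour 20.
For job 2: job 3 (must start by hour 20); job 4 (must start by hour 23, minus 1-hour gap → hour 22); job 5 (must start by hour 35). The most restrictive is hour 20; with an 8-hour duration, job 2 must start by hour 12.

12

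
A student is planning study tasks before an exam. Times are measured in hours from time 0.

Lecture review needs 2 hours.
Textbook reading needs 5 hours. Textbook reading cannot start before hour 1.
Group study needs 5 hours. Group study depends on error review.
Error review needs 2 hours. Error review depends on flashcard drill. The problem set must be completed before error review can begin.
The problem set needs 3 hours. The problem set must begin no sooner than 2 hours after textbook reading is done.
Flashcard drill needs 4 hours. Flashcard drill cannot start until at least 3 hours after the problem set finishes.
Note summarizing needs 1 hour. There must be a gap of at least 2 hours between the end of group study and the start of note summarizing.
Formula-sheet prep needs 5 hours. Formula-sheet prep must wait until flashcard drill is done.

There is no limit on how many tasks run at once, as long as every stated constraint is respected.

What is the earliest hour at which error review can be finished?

Textbook reading cannot begin until its own release at hour 1. It runs from hour 1 to 1 + 5 = hour 6.
The problem set waits on textbook reading (finishes hour 6, plus 2-hour gap → hour 8), so it starts at hour 8 and finishes at 8 + 3 = hour 11.
Flashcard drill cannot begin until the problem set (finishes hour 11, plus 3-hour gap → hour 14). It runs from hour 14 to 14 + 4 = hour 18.
Error review needs all of flashcard drill (finishes hour 18); the problem set (finishes hour 11). That puts its earliest start at hour 18; it finishes at 18 + 2 = hour 20.

20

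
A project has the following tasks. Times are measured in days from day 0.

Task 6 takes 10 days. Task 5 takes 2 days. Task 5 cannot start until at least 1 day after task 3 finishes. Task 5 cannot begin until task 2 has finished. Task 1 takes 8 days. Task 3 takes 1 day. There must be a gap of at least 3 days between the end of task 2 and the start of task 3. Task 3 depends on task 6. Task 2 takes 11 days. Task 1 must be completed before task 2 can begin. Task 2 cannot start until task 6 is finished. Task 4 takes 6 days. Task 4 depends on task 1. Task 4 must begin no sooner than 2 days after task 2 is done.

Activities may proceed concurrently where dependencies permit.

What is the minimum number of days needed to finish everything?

Nothing blocks task 6, so it runs from day 0 to day 10.
Task 1 has no prerequisites, so it starts at day 0 and finishes at day 8.
Task 2 cannot start until task 1 (finishes day 8); task 6 (finishes day 10). The controlling bound is day 10, so task 2 finishes at 10 + 11 = day 21.
Task 4 needs all of task 1 (finishes day 8); task 2 (finishes day 21, plus 2-day gap → day 23). That puts its earliest start at day 23; it finishes at 23 + 6 = day 29.
Task 3 needs all of task 2 (finishes day 21, plus 3-day gap → day 24); task 6 (finishes day 10). That puts its earliest start at day 24; it finishes at 24 + 1 = day 25.
Task 5 has to wait for task 3 (finishes day 25, plus 1-day gap → day 26); task 2 (finishes day 21). The latest of these is day 26, so task 5 runs day 26 to 26 + 2 = day 28.
All tasks are finished once the last one completes. Finish times: Task 1 at 8, Task 2 at 21, Task 3 at 25, Task 4 at 29, Task 5 at 28, Task 6 at 10. The latest is day 29.

29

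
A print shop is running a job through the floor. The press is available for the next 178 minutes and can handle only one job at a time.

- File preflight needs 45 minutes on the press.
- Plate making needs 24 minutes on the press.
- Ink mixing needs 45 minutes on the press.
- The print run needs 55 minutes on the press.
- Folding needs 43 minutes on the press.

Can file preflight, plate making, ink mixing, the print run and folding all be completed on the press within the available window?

No

Running back to back, the jobs need 45 + 24 + 45 + 55 + 43 = 212 minutes on the press.
Since 212 > 178, they cannot all fit.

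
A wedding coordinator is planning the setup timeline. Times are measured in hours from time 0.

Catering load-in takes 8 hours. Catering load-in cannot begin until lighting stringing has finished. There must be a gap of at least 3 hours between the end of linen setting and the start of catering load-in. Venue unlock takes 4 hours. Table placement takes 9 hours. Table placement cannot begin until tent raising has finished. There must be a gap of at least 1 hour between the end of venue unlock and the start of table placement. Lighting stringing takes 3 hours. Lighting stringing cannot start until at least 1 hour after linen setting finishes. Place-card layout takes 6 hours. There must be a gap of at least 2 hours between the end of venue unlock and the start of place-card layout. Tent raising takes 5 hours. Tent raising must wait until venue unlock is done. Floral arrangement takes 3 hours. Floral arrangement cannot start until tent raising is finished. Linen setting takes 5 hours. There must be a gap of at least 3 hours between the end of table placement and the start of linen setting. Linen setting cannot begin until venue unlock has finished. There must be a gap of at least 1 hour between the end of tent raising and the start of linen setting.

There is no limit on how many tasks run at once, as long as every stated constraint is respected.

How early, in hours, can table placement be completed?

18

Venue unlock has no prerequisites, so it starts at hour 0 and finishes at hour 4.
Tent raising waits on venue unlock (finishes hour 4), so it starts at hour 4 and finishes at 4 + 5 = hour 9.
Table placement needs all of tent raising (finishes hour 9); venue unlock (finishes hour 4, plus 1-hour gap → hour 5). That puts its earliest start at hour 9; it finishes at 9 + 9 = hour 18.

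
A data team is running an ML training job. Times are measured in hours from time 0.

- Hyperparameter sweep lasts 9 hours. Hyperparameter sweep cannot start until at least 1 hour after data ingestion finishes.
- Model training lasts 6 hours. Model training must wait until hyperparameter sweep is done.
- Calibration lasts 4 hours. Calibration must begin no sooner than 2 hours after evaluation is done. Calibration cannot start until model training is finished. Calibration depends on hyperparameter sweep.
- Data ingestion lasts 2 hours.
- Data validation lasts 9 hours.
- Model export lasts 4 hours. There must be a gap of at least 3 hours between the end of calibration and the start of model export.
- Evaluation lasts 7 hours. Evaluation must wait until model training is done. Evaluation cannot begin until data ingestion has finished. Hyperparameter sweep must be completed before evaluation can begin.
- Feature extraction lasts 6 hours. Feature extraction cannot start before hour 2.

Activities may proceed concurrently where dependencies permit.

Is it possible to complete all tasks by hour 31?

No

Feature extraction cannot begin until its own release at hour 2. It runs from hour 2 to 2 + 6 = hour 8.
Data validation has no prerequisites, so it starts at hour 0 and finishes at hour 9.
Nothing blocks data ingestion, so it runs from hour 0 to hour 2.
Hyperparameter sweep waits on data ingestion (finishes hour 2, plus 1-hour gap → hour 3), so it starts at hour 3 and finishes at 3 + 9 = hour 12.
After hyperparameter sweep (finishes hour 12), model training can start at hour 12 and finishes at hour 18.
Evaluation has to wait for model training (finishes hour 18); data ingestion (finishes hour 2); hyperparameter sweep (finishes hour 12). The latest of these is hour 18, so evaluation runs hour 18 to 18 + 7 = hour 25.
Calibration needs all of evaluation (finishes hour 25, plus 2-hour gap → hour 27); model training (finishes hour 18); hyperparameter sweep (finishes hour 12). That puts its earliest start at hour 27; it finishes at 27 + 4 = hour 31.
After calibration (finishes hour 31, plus 3-hour gap → hour 34), model export can start at hour 34 and finishes at hour 38.
The earliest everything can be done is hour 38, which is after the deadline of 31, so it is not possible.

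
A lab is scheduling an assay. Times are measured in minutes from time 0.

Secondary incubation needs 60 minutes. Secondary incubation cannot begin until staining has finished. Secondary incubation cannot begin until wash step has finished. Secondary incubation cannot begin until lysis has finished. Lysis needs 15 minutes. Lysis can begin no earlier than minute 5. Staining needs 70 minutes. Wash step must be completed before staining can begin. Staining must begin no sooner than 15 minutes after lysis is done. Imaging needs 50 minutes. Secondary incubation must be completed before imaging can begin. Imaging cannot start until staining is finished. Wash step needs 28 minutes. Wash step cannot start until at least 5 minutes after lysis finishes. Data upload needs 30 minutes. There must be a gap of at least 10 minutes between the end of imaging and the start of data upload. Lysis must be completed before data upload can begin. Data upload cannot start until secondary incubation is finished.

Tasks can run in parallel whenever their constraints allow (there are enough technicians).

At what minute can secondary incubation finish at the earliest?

183

After its own release at minute 5, lysis can start at minute 5 and finishes at minute 20.
Wash step waits on lysis (finishes minute 20, plus 5-minute gap → minute 25), so it starts at minute 25 and finishes at 25 + 28 = minute 53.
Staining needs all of wash step (finishes minute 53); lysis (finishes minute 20, plus 15-minute gap → minute 35). That puts its earliest start at minute 53; it finishes at 53 + 70 = minute 123.
For secondary incubation: staining (finishes minute 123); wash step (finishes minute 53); lysis (finishes minute 20). Taking the maximum gives a start of minute 123, and it finishes at 123 + 60 = minute 183.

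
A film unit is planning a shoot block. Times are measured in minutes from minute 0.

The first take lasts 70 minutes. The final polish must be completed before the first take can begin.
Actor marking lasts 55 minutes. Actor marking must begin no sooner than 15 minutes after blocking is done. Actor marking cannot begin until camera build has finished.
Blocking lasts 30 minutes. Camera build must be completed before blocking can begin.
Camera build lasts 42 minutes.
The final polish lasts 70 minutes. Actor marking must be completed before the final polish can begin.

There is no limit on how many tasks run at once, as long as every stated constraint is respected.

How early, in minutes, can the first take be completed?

282

Camera build can start immediately at minute 0; it finishes at minute 42.
Blocking cannot begin until camera build (finishes minute 42). It runs from minute 42 to 42 + 30 = minute 72.
Actor marking cannot start until blocking (finishes minute 72, plus 15-minute gap → minute 87); camera build (finishes minute 42). The controlling bound is minute 87, so actor marking finishes at 87 + 55 = minute 142.
After actor marking (finishes minute 142), the final polish can start at minute 142 and finishes at minute 212.
After the final polish (finishes minute 212), the first take can start at minute 212 and finishes at minute 282.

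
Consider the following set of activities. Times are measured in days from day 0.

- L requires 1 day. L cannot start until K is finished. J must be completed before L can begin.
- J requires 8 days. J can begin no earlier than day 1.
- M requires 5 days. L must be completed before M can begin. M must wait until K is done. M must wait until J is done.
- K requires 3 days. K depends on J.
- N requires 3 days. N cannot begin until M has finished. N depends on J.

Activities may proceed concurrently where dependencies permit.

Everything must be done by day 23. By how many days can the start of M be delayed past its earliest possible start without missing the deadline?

J cannot begin until its own release at day 1. It runs from day 1 to 1 + 8 = day 9.
K waits on J (finishes day 9), so it starts at day 9 and finishes at 9 + 3 = day 12.
L cannot start until K (finishes day 12); J (finishes day 9). The controlling bound is day 12, so L finishes at 12 + 1 = day 13.
M needs all of L (finishes day 13); K (finishes day 12); J (finishes day 9). That puts its earliest start at day 13; it finishes at 13 + 5 = day 18.

Working backward from the deadline:
N has no dependents, so it just needs to finish by day 23. Starting by 23 − 3 = day 20 achieves that.
M has to be done before N (must start by day 20). That means finishing by day 20, i.e. starting by 20 − 5 = day 15.
So M can start as early as day 13 and as late as day 15, giving 15 − 13 = 2 days of slack.

2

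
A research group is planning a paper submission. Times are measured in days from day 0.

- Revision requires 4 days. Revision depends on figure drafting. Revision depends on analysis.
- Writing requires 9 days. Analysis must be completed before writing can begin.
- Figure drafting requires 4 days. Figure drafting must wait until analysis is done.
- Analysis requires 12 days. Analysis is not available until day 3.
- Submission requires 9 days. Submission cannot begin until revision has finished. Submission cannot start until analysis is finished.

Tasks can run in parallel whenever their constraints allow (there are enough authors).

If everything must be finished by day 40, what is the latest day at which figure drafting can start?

Submission must finish by day 40; it takes 9 days, so it must start by 40 − 9 = day 31.
Revision feeds into submission (must start by day 31); so revision must finish by day 31 and therefore start by day 27.
Figure drafting has to be done before revision (must start by day 27). That means finishing by day 27, i.e. starting by 27 − 4 = day 23.

23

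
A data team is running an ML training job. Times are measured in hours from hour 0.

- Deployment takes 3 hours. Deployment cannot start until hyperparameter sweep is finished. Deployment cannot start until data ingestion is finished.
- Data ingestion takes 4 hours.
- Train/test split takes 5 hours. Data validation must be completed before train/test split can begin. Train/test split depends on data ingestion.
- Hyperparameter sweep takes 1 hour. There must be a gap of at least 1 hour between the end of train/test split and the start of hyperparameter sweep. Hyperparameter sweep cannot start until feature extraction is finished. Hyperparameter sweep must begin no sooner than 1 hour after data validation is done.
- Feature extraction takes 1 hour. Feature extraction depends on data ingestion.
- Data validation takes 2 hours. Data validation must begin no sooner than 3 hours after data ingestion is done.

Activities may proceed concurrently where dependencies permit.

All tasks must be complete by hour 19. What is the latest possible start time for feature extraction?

To finish by hour 19, deployment (duration 3) must start no later than hour 16.
Since deployment (must start by hour 16) depends on it, hyperparameter sweep must finish by hour 16. Backing off its 1-hour duration gives a latest start of hour 15.
Since hyperparameter sweep (must start by hour 15) depends on it, feature extraction must finish by hour 15. Backing off its 1-hour duration gives a latest start of hour 14.

14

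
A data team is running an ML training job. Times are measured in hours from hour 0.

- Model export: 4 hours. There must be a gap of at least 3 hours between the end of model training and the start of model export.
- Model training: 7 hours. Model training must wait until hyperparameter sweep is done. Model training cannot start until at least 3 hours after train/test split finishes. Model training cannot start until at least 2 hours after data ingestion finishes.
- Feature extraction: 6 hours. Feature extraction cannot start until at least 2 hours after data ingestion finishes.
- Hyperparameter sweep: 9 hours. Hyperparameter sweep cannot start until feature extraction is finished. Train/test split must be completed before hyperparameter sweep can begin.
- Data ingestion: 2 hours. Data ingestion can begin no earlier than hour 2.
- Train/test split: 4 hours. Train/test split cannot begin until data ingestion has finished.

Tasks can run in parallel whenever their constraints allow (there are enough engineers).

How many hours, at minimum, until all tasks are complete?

35

After its own release at hour 2, data ingestion can start at hour 2 and finishes at hour 4.
Train/test split cannot begin until data ingestion (finishes hour 4). It runs from hour 4 to 4 + 4 = hour 8.
Feature extraction cannot begin until data ingestion (finishes hour 4, plus 2-hour gap → hour 6). It runs from hour 6 to 6 + 6 = hour 12.
Hyperparameter sweep cannot start until feature extraction (finishes hour 12); train/test split (finishes hour 8). The controlling bound is hour 12, so hyperparameter sweep finishes at 12 + 9 = hour 21.
Model training needs all of hyperparameter sweep (finishes hour 21); train/test split (finishes hour 8, plus 3-hour gap → hour 11); data ingestion (finishes hour 4, plus 2-hour gap → hour 6). That puts its earliest start at hour 21; it finishes at 21 + 7 = hour 28.
Model export cannot begin until model training (finishes hour 28, plus 3-hour gap → hour 31). It runs from hour 31 to 31 + 4 = hour 35.
All tasks are finished once the last one completes. Finish times: Data ingestion at 4, Feature extraction at 12, Train/test split at 8, Hyperparameter sweep at 21, Model training at 28, Model export at 35. The latest is hour 35.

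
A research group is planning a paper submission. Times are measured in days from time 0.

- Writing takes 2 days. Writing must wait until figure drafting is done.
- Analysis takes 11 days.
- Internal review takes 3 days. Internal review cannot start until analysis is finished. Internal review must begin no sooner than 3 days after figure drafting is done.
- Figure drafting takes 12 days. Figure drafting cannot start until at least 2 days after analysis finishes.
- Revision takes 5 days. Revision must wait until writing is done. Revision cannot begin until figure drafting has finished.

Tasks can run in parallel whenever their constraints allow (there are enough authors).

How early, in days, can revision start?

27

Nothing blocks analysis, so it runs from day 0 to day 11.
Figure drafting cannot begin until analysis (finishes day 11, plus 2-day gap → day 13). It runs from day 13 to 13 + 12 = day 25.
Writing cannot begin until figure drafting (finishes day 25). It runs from day 25 to 25 + 2 = day 27.
Revision waits on writing (finishes day 27); figure drafting (finishes day 25). The latest of these is day 27, which is the earliest revision can start.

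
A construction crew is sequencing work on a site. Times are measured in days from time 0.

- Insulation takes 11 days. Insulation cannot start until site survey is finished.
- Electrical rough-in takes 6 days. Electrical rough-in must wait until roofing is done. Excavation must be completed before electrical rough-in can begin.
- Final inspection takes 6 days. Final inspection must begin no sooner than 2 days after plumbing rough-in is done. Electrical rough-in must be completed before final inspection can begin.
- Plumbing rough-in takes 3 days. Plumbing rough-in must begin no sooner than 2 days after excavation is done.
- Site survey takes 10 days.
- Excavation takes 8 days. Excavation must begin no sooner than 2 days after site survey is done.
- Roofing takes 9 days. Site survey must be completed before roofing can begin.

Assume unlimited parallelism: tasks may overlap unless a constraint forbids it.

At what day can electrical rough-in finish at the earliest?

Nothing blocks site survey, so it runs from day 0 to day 10.
Roofing cannot begin until site survey (finishes day 10). It runs from day 10 to 10 + 9 = day 19.
After site survey (finishes day 10, plus 2-day gap → day 12), excavation can start at day 12 and finishes at day 20.
Electrical rough-in has to wait for roofing (finishes day 19); excavation (finishes day 20). The latest of these is day 20, so electrical rough-in runs day 20 to 20 + 6 = day 26.

26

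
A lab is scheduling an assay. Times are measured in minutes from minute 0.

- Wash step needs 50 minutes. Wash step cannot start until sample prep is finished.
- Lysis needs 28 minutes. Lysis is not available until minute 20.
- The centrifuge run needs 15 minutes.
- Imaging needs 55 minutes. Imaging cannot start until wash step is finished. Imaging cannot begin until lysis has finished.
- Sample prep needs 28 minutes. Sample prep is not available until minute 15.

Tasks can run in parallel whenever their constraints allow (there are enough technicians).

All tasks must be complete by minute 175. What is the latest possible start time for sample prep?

42

Nothing follows imaging; the deadline of minute 175 is its only limit. It must start by 175 − 55 = minute 120.
Wash step feeds into imaging (must start by minute 120); so wash step must finish by minute 120 and therefore start by minute 70.
Sample prep feeds into wash step (must start by minute 70); so sample prep must finish by minute 70 and therefore start by minute 42.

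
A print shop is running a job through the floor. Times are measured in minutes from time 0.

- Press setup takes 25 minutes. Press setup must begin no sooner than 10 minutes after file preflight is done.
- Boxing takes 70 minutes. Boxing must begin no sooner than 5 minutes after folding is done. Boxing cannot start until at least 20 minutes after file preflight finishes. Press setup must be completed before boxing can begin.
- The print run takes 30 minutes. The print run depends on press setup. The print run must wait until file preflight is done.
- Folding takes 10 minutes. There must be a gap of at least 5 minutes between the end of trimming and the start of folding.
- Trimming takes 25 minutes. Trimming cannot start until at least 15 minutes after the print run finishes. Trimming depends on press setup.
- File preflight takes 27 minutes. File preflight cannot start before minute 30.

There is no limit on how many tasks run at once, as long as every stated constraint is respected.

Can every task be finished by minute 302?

File preflight waits on its own release at minute 30, so it starts at minute 30 and finishes at 30 + 27 = minute 57.
Press setup waits on file preflight (finishes minute 57, plus 10-minute gap → minute 67), so it starts at minute 67 and finishes at 67 + 25 = minute 92.
The print run has to wait for press setup (finishes minute 92); file preflight (finishes minute 57). The latest of these is minute 92, so the print run runs minute 92 to 92 + 30 = minute 122.
Trimming needs all of the print run (finishes minute 122, plus 15-minute gap → minute 137); press setup (finishes minute 92). That puts its earliest start at minute 137; it finishes at 137 + 25 = minute 162.
After trimming (finishes minute 162, plus 5-minute gap → minute 167), folding can start at minute 167 and finishes at minute 177.
For boxing: folding (finishes minute 177, plus 5-minute gap → minute 182); file preflight (finishes minute 57, plus 20-minute gap → minute 77); press setup (finishes minute 92). Taking the maximum gives a start of minute 182, and it finishes at 182 + 70 = minute 252.
Every task is finished by minute 252, which is no later than the deadline of 302, so the schedule is feasible.

Yes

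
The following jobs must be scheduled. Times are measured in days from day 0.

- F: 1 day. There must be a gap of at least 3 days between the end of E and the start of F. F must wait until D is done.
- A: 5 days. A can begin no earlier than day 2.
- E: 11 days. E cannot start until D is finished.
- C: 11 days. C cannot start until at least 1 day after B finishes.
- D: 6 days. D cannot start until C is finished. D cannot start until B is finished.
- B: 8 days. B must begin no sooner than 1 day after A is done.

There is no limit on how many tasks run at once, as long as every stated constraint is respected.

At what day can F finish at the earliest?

After its own release at day 2, A can start at day 2 and finishes at day 7.
After A (finishes day 7, plus 1-day gap → day 8), B can start at day 8 and finishes at day 16.
C waits on B (finishes day 16, plus 1-day gap → day 17), so it starts at day 17 and finishes at 17 + 11 = day 28.
D cannot start until C (finishes day 28); B (finishes day 16). The controlling bound is day 28, so D finishes at 28 + 6 = day 34.
After D (finishes day 34), E can start at day 34 and finishes at day 45.
F cannot start until E (finishes day 45, plus 3-day gap → day 48); D (finishes day 34). The controlling bound is day 48, so F finishes at 48 + 1 = day 49.

49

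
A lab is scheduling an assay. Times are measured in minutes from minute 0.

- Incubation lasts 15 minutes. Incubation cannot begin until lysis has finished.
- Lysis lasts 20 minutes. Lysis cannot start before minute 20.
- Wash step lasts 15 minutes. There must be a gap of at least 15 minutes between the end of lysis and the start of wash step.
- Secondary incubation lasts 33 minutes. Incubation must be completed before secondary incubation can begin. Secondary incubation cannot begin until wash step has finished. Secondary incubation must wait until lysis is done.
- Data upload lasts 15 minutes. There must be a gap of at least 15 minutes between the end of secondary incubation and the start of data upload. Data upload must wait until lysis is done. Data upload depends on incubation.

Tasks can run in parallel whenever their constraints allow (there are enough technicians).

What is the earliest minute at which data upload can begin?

Lysis waits on its own release at minute 20, so it starts at minute 20 and finishes at 20 + 20 = minute 40.
Wash step cannot begin until lysis (finishes minute 40, plus 15-minute gap → minute 55). It runs from minute 55 to 55 + 15 = minute 70.
Incubation cannot begin until lysis (finishes minute 40). It runs from minute 40 to 40 + 15 = minute 55.
For secondary incubation: incubation (finishes minute 55); wash step (finishes minute 70); lysis (finishes minute 40). Taking the maximum gives a start of minute 70, and it finishes at 70 + 33 = minute 103.
Data upload waits on secondary incubation (finishes minute 103, plus 15-minute gap → minute 118); lysis (finishes minute 40); incubation (finishes minute 55). The latest of these is minute 118, which is the earliest data upload can start.

118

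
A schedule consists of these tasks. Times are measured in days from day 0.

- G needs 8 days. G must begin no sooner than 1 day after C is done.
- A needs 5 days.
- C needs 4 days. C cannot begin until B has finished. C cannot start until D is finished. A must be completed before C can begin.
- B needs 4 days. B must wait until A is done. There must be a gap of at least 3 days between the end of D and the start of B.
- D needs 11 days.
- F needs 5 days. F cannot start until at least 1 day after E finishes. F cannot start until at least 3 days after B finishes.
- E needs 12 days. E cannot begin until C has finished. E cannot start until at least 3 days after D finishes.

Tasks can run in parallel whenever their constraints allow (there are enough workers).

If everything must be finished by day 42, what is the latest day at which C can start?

Nothing follows F; the deadline of day 42 is its only limit. It must start by 42 − 5 = day 37.
Since F (must start by day 37, minus 1-day gap → day 36) depends on it, E must finish by day 36. Backing off its 12-day duration gives a latest start of day 24.
G has no dependents, so it just needs to finish by day 42. Starting by 42 − 8 = day 34 achieves that.
C must finish in time for E (must start by day 24); G (must start by day 34, minus 1-day gap → day 33). The tightest is day 24, so C must start by 24 − 4 = day 20.

20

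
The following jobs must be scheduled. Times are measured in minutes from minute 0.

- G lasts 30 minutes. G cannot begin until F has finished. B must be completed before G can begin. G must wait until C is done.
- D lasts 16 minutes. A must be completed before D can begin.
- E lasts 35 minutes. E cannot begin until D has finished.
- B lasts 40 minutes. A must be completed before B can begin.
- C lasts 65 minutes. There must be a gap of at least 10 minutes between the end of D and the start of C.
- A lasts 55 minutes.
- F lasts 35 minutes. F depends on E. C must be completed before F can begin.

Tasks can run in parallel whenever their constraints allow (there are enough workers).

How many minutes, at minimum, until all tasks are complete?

211

A can start immediately at minute 0; it finishes at minute 55.
D cannot begin until A (finishes minute 55). It runs from minute 55 to 55 + 16 = minute 71.
E waits on D (finishes minute 71), so it starts at minute 71 and finishes at 71 + 35 = minute 106.
C cannot begin until D (finishes minute 71, plus 10-minute gap → minute 81). It runs from minute 81 to 81 + 65 = minute 146.
For F: E (finishes minute 106); C (finishes minute 146). Taking the maximum gives a start of minute 146, and it finishes at 146 + 35 = minute 181.
B cannot begin until A (finishes minute 55). It runs from minute 55 to 55 + 40 = minute 95.
For G: F (finishes minute 181); B (finishes minute 95); C (finishes minute 146). Taking the maximum gives a start of minute 181, and it finishes at 181 + 30 = minute 211.
All tasks are finished once the last one completes. Finish times: A at 55, B at 95, C at 146, D at 71, E at 106, F at 181, G at 211. The latest is minute 211.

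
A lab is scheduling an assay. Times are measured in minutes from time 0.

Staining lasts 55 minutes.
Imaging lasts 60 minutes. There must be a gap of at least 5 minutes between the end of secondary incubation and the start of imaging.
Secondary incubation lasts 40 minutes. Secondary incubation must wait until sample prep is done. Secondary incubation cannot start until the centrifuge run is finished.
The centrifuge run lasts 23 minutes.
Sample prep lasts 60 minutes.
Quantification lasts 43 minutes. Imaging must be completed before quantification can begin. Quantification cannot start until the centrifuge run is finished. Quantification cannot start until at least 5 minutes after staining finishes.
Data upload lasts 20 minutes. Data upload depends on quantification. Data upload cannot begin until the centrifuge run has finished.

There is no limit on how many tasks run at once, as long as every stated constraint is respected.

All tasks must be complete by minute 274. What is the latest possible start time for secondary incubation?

106

Data upload must finish by minute 274; it takes 20 minutes, so it must start by 274 − 20 = minute 254.
Quantification must finish before data upload (must start by minute 254). With a 43-minute duration, quantification must start by 254 − 43 = minute 211.
Imaging feeds into quantification (must start by minute 211); so imaging must finish by minute 211 and therefore start by minute 151.
Secondary incubation must finish before imaging (must start by minute 151, minus 5-minute gap → minute 146). With a 40-minute duration, secondary incubation must start by 146 − 40 = minute 106.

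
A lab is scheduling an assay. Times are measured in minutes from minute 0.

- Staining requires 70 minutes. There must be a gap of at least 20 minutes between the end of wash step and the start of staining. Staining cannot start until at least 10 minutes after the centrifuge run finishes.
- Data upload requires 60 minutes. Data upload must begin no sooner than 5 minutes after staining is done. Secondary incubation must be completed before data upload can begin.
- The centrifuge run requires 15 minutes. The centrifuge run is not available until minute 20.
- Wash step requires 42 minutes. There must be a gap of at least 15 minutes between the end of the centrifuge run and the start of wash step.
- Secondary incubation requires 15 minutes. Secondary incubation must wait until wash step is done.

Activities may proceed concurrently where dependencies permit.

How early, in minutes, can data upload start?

187

The centrifuge run cannot begin until its own release at minute 20. It runs from minute 20 to 20 + 15 = minute 35.
Wash step cannot begin until the centrifuge run (finishes minute 35, plus 15-minute gap → minute 50). It runs from minute 50 to 50 + 42 = minute 92.
Secondary incubation waits on wash step (finishes minute 92), so it starts at minute 92 and finishes at 92 + 15 = minute 107.
Staining has to wait for wash step (finishes minute 92, plus 20-minute gap → minute 112); the centrifuge run (finishes minute 35, plus 10-minute gap → minute 45). The latest of these is minute 112, so staining runs minute 112 to 112 + 70 = minute 182.
Data upload waits on staining (finishes minute 182, plus 5-minute gap → minute 187); secondary incubation (finishes minute 107). The latest of these is minute 187, which is the earliest data upload can start.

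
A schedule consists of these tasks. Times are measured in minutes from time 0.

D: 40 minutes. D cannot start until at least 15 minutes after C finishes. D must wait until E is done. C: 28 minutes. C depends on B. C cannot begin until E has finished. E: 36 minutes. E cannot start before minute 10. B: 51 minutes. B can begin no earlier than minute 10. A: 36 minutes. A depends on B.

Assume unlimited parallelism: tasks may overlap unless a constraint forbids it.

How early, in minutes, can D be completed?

144

After its own release at minute 10, E can start at minute 10 and finishes at minute 46.
After its own release at minute 10, B can start at minute 10 and finishes at minute 61.
C needs all of B (finishes minute 61); E (finishes minute 46). That puts its earliest start at minute 61; it finishes at 61 + 28 = minute 89.
D has to wait for C (finishes minute 89, plus 15-minute gap → minute 104); E (finishes minute 46). The latest of these is minute 104, so D runs minute 104 to 104 + 40 = minute 144.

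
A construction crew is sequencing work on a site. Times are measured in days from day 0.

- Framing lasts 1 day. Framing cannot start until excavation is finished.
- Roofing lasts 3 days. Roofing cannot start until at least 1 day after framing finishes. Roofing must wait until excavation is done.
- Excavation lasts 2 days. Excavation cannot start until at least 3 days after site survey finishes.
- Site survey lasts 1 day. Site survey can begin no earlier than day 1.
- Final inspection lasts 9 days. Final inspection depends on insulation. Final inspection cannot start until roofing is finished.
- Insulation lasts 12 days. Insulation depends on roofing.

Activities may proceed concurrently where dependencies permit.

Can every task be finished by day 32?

No

Site survey waits on its own release at day 1, so it starts at day 1 and finishes at 1 + 1 = day 2.
After site survey (finishes day 2, plus 3-day gap → day 5), excavation can start at day 5 and finishes at day 7.
Framing cannot begin until excavation (finishes day 7). It runs from day 7 to 7 + 1 = day 8.
Roofing cannot start until framing (finishes day 8, plus 1-day gap → day 9); excavation (finishes day 7). The controlling bound is day 9, so roofing finishes at 9 + 3 = day 12.
Insulation cannot begin until roofing (finishes day 12). It runs from day 12 to 12 + 12 = day 24.
Final inspection has to wait for insulation (finishes day 24); roofing (finishes day 12). The latest of these is day 24, so final inspection runs day 24 to 24 + 9 = day 33.
The earliest everything can be done is day 33, which is after the deadline of 32, so it is not possible.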